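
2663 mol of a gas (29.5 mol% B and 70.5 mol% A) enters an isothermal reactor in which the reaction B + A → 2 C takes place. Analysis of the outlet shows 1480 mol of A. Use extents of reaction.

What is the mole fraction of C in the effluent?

0.298

For A: n = n₀ − 1ξ → 1480 = 1877 − 1ξ, giving ξ = 397.4 mol.
Outlet amounts (n = n₀ + ν ξ):
  B: 785.6 − 1(397.4) = 388.2
  A: 1877 − 1(397.4) = 1480
  C: 0 + 2(397.4) = 794.8
Total out = 2663 mol; y_C = 794.8 / 2663 = 0.2985.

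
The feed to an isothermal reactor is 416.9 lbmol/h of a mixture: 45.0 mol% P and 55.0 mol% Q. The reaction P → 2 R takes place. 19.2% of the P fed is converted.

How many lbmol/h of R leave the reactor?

72 lbmol/h

P reacted = 0.192 × 187.6 = 36.02 lbmol/h; ν_P = −1, so ξ = 36.02/1 = 36.02 lbmol/h.
Outlet amounts (n = n₀ + ν ξ):
  P: 187.6 − 1(36.02) = 151.6
  R: 0 + 2(36.02) = 72.04
  Q: 229.3 (inert)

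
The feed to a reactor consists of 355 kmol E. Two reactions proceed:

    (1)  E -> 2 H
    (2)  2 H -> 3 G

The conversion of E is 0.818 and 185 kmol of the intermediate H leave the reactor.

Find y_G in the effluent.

0.704

Conversion of E: E consumed = 1ξ₁ = 0.818 × 355 → ξ₁ = 290.4 kmol.
H balance: n_H = 0 + 2ξ₁ − 2ξ₂ = 185 → ξ₂ = (2·290.4 − 185)/2 = 197.9 kmol.
Outlet amounts (n = n₀ + Σ ν·ξ):
  E: 355 − 1(290.4) = 64.61
  H: 0 + 2(290.4) − 2(197.9) = 185
  G: 0 + 3(197.9) = 593.7
Total out = 843.3 kmol; y_G = 593.7 / 843.3 = 0.704.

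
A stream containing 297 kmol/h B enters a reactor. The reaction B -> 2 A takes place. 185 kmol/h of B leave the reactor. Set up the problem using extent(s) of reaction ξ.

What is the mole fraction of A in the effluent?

0.548

For B: n = n₀ − 1ξ → 185 = 297 − 1ξ, giving ξ = 112 kmol/h.
Outlet amounts (n = n₀ + ν ξ):
  B: 297 − 1(112) = 185
  A: 0 + 2(112) = 224
Total out = 409 kmol/h; y_A = 224 / 409 = 0.5477.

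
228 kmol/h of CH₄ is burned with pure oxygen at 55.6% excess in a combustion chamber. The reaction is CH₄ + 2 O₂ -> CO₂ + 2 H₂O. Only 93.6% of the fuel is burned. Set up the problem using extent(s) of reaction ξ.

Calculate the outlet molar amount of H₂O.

Stoichiometric O₂ = 2 × 228 = 456 kmol/h; O₂ fed = 456 × 1.556 = 709.5 kmol/h.
Fuel reacted = 0.936 × 228 → ξ = 213.4 kmol/h.
Outlet (n = n₀ + ν ξ):
  CH₄: 228 − 1(213.4) = 14.59
  O₂: 709.5 − 2(213.4) = 282.7
  CO₂: 0 + 1(213.4) = 213.4
  H₂O: 0 + 2(213.4) = 426.8

427 kmol/h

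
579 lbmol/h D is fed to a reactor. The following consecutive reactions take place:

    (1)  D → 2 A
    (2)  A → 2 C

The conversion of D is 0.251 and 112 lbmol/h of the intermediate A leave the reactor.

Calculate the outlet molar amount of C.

Conversion of D: D consumed = 1ξ₁ = 0.251 × 579 → ξ₁ = 145.3 lbmol/h.
A balance: n_A = 0 + 2ξ₁ − 1ξ₂ = 112 → ξ₂ = (2·145.3 − 112)/1 = 178.7 lbmol/h.
Outlet amounts (n = n₀ + Σ ν·ξ):
  D: 579 − 1(145.3) = 433.7
  A: 0 + 2(145.3) − 1(178.7) = 112
  C: 0 + 2(178.7) = 357.3

357 lbmol/h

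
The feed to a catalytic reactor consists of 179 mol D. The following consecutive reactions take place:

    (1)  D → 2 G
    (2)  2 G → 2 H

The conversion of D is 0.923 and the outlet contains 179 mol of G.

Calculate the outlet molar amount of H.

Conversion of D: D consumed = 1ξ₁ = 0.923 × 179 → ξ₁ = 165.2 mol.
G balance: n_G = 0 + 2ξ₁ − 2ξ₂ = 179 → ξ₂ = (2·165.2 − 179)/2 = 75.72 mol.
Outlet amounts (n = n₀ + Σ ν·ξ):
  D: 179 − 1(165.2) = 13.78
  G: 0 + 2(165.2) − 2(75.72) = 179
  H: 0 + 2(75.72) = 151.4

151 mol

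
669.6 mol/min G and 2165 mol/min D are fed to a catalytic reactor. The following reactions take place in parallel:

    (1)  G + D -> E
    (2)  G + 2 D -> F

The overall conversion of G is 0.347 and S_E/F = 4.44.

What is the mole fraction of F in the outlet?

0.0167

Conversion of G: G consumed = 0.347 × 669.6 = 232.4 mol/min = 1ξ₁ + 1ξ₂.
Selectivity: 1ξ₁ / (1ξ₂) = 4.44 → ξ₁ = 4.44 ξ₂.
Substitute: (1·4.44 + 1) ξ₂ = 232.4 → ξ₂ = 42.71 mol/min, ξ₁ = 189.6 mol/min.
Outlet amounts (n = n₀ + Σ ν·ξ):
  G: 669.6 − 1(189.6) − 1(42.71) = 437.2
  D: 2165 − 1(189.6) − 2(42.71) = 1890
  E: 0 + 1(189.6) = 189.6
  F: 0 + 1(42.71) = 42.71
Total out = 2560 mol/min; y_F = 42.71 / 2560 = 0.01669.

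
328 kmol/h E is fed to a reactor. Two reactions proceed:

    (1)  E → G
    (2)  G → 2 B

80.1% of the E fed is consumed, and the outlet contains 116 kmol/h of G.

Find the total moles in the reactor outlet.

Conversion of E: E consumed = 1ξ₁ = 0.801 × 328 → ξ₁ = 262.7 kmol/h.
G balance: n_G = 0 + 1ξ₁ − 1ξ₂ = 116 → ξ₂ = (1·262.7 − 116)/1 = 146.7 kmol/h.
Outlet amounts (n = n₀ + Σ ν·ξ):
  E: 328 − 1(262.7) = 65.27
  G: 0 + 1(262.7) − 1(146.7) = 116
  B: 0 + 2(146.7) = 293.5
Total out = 65.27 + 116 + 293.5 = 474.7 kmol/h.

475 kmol/h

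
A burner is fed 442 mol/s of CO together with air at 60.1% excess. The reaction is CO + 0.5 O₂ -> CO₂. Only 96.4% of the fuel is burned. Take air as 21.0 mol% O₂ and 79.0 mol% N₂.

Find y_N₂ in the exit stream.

Stoichiometric O₂ = 0.5 × 442 = 221 mol/s; O₂ fed = 221 × 1.601 = 353.8 mol/s.
N₂ fed = 353.8 × 79/21 = 1331 mol/s.
Fuel reacted = 0.964 × 442 → ξ = 426.1 mol/s.
Outlet (n = n₀ + ν ξ):
  CO: 442 − 1(426.1) = 15.91
  O₂: 353.8 − 0.5(426.1) = 140.8
  N₂: 1331 (inert)
  CO₂: 0 + 1(426.1) = 426.1
Total out = 1914 mol/s; y_N₂ = 1331 / 1914 = 0.6955.

0.695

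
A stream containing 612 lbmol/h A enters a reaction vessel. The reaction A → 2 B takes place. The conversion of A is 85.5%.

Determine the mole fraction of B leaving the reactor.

0.922

A reacted = 0.855 × 612 = 523.3 lbmol/h; ν_A = −1, so ξ = 523.3/1 = 523.3 lbmol/h.
Outlet amounts (n = n₀ + ν ξ):
  A: 612 − 1(523.3) = 88.74
  B: 0 + 2(523.3) = 1047
Total out = 1135 lbmol/h; y_B = 1047 / 1135 = 0.9218.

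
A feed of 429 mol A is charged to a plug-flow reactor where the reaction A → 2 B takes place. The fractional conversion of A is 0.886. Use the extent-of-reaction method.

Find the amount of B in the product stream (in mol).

760 mol

A reacted = 0.886 × 429 = 380.1 mol; ν_A = −1, so ξ = 380.1/1 = 380.1 mol.
Outlet amounts (n = n₀ + ν ξ):
  A: 429 − 1(380.1) = 48.91
  B: 0 + 2(380.1) = 760.2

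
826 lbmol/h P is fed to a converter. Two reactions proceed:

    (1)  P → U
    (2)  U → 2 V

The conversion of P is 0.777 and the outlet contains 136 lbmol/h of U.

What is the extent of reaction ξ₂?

ξ₂ = 506 lbmol/h

Conversion of P: P consumed = 1ξ₁ = 0.777 × 826 → ξ₁ = 641.8 lbmol/h.
U balance: n_U = 0 + 1ξ₁ − 1ξ₂ = 136 → ξ₂ = (1·641.8 − 136)/1 = 505.8 lbmol/h.
Outlet amounts (n = n₀ + Σ ν·ξ):
  P: 826 − 1(641.8) = 184.2
  U: 0 + 1(641.8) − 1(505.8) = 136
  V: 0 + 2(505.8) = 1012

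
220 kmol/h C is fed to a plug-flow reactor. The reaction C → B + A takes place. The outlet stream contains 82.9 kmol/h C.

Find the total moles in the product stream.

For C: n = n₀ − 1ξ → 82.9 = 220 − 1ξ, giving ξ = 137.1 kmol/h.
Outlet amounts (n = n₀ + ν ξ):
  C: 220 − 1(137.1) = 82.9
  B: 0 + 1(137.1) = 137.1
  A: 0 + 1(137.1) = 137.1
Total out = 82.9 + 137.1 + 137.1 = 357.1 kmol/h.

357 kmol/h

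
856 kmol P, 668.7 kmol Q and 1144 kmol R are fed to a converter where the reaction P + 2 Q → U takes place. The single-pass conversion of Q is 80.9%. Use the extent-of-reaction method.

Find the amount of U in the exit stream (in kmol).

Q reacted = 0.809 × 668.7 = 541 kmol; ν_Q = −2, so ξ = 541/2 = 270.5 kmol.
Outlet amounts (n = n₀ + ν ξ):
  P: 856 − 1(270.5) = 585.5
  Q: 668.7 − 2(270.5) = 127.7
  U: 0 + 1(270.5) = 270.5
  R: 1144 (inert)

270 kmol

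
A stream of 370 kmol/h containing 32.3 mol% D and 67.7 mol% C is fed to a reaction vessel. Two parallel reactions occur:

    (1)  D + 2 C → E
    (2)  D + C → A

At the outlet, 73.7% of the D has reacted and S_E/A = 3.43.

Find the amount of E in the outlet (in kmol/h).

68.2 kmol/h

Conversion of D: D consumed = 0.737 × 119.5 = 88.08 kmol/h = 1ξ₁ + 1ξ₂.
Selectivity: 1ξ₁ / (1ξ₂) = 3.43 → ξ₁ = 3.43 ξ₂.
Substitute: (1·3.43 + 1) ξ₂ = 88.08 → ξ₂ = 19.88 kmol/h, ξ₁ = 68.2 kmol/h.
Outlet amounts (n = n₀ + Σ ν·ξ):
  D: 119.5 − 1(68.2) − 1(19.88) = 31.43
  C: 250.5 − 2(68.2) − 1(19.88) = 94.21
  E: 0 + 1(68.2) = 68.2
  A: 0 + 1(19.88) = 19.88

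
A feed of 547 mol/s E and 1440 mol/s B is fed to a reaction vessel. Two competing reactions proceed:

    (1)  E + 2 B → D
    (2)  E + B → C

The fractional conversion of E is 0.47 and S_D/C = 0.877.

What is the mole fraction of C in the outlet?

Conversion of E: E consumed = 0.47 × 547 = 257.1 mol/s = 1ξ₁ + 1ξ₂.
Selectivity: 1ξ₁ / (1ξ₂) = 0.877 → ξ₁ = 0.877 ξ₂.
Substitute: (1·0.877 + 1) ξ₂ = 257.1 → ξ₂ = 137 mol/s, ξ₁ = 120.1 mol/s.
Outlet amounts (n = n₀ + Σ ν·ξ):
  E: 547 − 1(120.1) − 1(137) = 289.9
  B: 1440 − 2(120.1) − 1(137) = 1063
  D: 0 + 1(120.1) = 120.1
  C: 0 + 1(137) = 137
Total out = 1610 mol/s; y_C = 137 / 1610 = 0.08508.

0.0851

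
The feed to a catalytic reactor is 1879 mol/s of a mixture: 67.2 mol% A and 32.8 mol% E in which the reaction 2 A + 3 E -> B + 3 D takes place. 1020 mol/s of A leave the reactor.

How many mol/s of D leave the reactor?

364 mol/s

For A: n = n₀ − 2ξ → 1020 = 1263 − 2ξ, giving ξ = 121.3 mol/s.
Outlet amounts (n = n₀ + ν ξ):
  A: 1263 − 2(121.3) = 1020
  E: 616.3 − 3(121.3) = 252.3
  B: 0 + 1(121.3) = 121.3
  D: 0 + 3(121.3) = 364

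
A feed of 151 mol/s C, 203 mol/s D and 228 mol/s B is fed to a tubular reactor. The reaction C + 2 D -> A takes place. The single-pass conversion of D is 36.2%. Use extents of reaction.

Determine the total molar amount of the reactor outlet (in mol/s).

D reacted = 0.362 × 203 = 73.49 mol/s; ν_D = −2, so ξ = 73.49/2 = 36.74 mol/s.
Outlet amounts (n = n₀ + ν ξ):
  C: 151 − 1(36.74) = 114.3
  D: 203 − 2(36.74) = 129.5
  A: 0 + 1(36.74) = 36.74
  B: 228 (inert)
Total out = 114.3 + 129.5 + 36.74 + 228 = 508.5 mol/s.

509 mol/s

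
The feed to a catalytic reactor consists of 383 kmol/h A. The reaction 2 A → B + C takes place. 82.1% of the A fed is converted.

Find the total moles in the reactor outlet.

A reacted = 0.821 × 383 = 314.4 kmol/h; ν_A = −2, so ξ = 314.4/2 = 157.2 kmol/h.
Outlet amounts (n = n₀ + ν ξ):
  A: 383 − 2(157.2) = 68.56
  B: 0 + 1(157.2) = 157.2
  C: 0 + 1(157.2) = 157.2
Total out = 68.56 + 157.2 + 157.2 = 383 kmol/h.

383 kmol/h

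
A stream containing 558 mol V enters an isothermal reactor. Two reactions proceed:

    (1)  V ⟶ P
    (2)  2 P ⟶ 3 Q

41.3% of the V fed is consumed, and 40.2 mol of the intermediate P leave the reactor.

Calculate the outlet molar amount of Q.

285 mol

Conversion of V: V consumed = 1ξ₁ = 0.413 × 558 → ξ₁ = 230.5 mol.
P balance: n_P = 0 + 1ξ₁ − 2ξ₂ = 40.2 → ξ₂ = (1·230.5 − 40.2)/2 = 95.13 mol.
Outlet amounts (n = n₀ + Σ ν·ξ):
  V: 558 − 1(230.5) = 327.5
  P: 0 + 1(230.5) − 2(95.13) = 40.2
  Q: 0 + 3(95.13) = 285.4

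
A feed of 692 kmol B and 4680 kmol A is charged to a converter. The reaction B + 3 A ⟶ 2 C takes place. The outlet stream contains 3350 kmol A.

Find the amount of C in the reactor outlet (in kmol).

887 kmol

For A: n = n₀ − 3ξ → 3350 = 4680 − 3ξ, giving ξ = 443.3 kmol.
Outlet amounts (n = n₀ + ν ξ):
  B: 692 − 1(443.3) = 248.7
  A: 4680 − 3(443.3) = 3350
  C: 0 + 2(443.3) = 886.7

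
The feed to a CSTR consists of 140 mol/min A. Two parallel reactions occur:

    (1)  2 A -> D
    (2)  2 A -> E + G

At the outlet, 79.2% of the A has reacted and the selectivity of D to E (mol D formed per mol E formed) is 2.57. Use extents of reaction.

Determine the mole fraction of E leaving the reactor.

0.155

Conversion of A: A consumed = 0.792 × 140 = 110.9 mol/min = 2ξ₁ + 2ξ₂.
Selectivity: 1ξ₁ / (1ξ₂) = 2.57 → ξ₁ = 2.57 ξ₂.
Substitute: (2·2.57 + 2) ξ₂ = 110.9 → ξ₂ = 15.53 mol/min, ξ₁ = 39.91 mol/min.
Outlet amounts (n = n₀ + Σ ν·ξ):
  A: 140 − 2(39.91) − 2(15.53) = 29.12
  D: 0 + 1(39.91) = 39.91
  E: 0 + 1(15.53) = 15.53
  G: 0 + 1(15.53) = 15.53
Total out = 100.1 mol/min; y_E = 15.53 / 100.1 = 0.1552.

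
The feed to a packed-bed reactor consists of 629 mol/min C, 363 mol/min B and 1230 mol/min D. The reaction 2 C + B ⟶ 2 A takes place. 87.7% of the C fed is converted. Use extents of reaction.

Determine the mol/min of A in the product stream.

552 mol/min

C reacted = 0.877 × 629 = 551.6 mol/min; ν_C = −2, so ξ = 551.6/2 = 275.8 mol/min.
Outlet amounts (n = n₀ + ν ξ):
  C: 629 − 2(275.8) = 77.37
  B: 363 − 1(275.8) = 87.18
  A: 0 + 2(275.8) = 551.6
  D: 1230 (inert)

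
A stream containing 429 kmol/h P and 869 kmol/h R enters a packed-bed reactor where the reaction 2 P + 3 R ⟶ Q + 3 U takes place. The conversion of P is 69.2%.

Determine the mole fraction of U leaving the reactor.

P reacted = 0.692 × 429 = 296.9 kmol/h; ν_P = −2, so ξ = 296.9/2 = 148.4 kmol/h.
Outlet amounts (n = n₀ + ν ξ):
  P: 429 − 2(148.4) = 132.1
  R: 869 − 3(148.4) = 423.7
  Q: 0 + 1(148.4) = 148.4
  U: 0 + 3(148.4) = 445.3
Total out = 1150 kmol/h; y_U = 445.3 / 1150 = 0.3874.

0.387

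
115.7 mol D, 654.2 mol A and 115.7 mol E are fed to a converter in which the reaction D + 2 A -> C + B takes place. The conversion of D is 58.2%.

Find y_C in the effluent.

D reacted = 0.582 × 115.7 = 67.34 mol; ν_D = −1, so ξ = 67.34/1 = 67.34 mol.
Outlet amounts (n = n₀ + ν ξ):
  D: 115.7 − 1(67.34) = 48.36
  A: 654.2 − 2(67.34) = 519.5
  C: 0 + 1(67.34) = 67.34
  B: 0 + 1(67.34) = 67.34
  E: 115.7 (inert)
Total out = 818.3 mol; y_C = 67.34 / 818.3 = 0.08229.

0.0823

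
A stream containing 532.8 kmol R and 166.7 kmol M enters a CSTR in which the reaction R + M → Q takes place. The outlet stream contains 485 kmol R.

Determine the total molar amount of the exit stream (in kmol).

652 kmol

For R: n = n₀ − 1ξ → 485 = 532.8 − 1ξ, giving ξ = 47.8 kmol.
Outlet amounts (n = n₀ + ν ξ):
  R: 532.8 − 1(47.8) = 485
  M: 166.7 − 1(47.8) = 118.9
  Q: 0 + 1(47.8) = 47.8
Total out = 485 + 118.9 + 47.8 = 651.7 kmol.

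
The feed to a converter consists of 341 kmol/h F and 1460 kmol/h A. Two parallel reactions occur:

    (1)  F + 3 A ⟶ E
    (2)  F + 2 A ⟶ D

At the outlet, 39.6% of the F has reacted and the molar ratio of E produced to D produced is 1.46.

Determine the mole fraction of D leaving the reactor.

0.0378

Conversion of F: F consumed = 0.396 × 341 = 135 kmol/h = 1ξ₁ + 1ξ₂.
Selectivity: 1ξ₁ / (1ξ₂) = 1.46 → ξ₁ = 1.46 ξ₂.
Substitute: (1·1.46 + 1) ξ₂ = 135 → ξ₂ = 54.89 kmol/h, ξ₁ = 80.14 kmol/h.
Outlet amounts (n = n₀ + Σ ν·ξ):
  F: 341 − 1(80.14) − 1(54.89) = 206
  A: 1460 − 3(80.14) − 2(54.89) = 1110
  E: 0 + 1(80.14) = 80.14
  D: 0 + 1(54.89) = 54.89
Total out = 1451 kmol/h; y_D = 54.89 / 1451 = 0.03784.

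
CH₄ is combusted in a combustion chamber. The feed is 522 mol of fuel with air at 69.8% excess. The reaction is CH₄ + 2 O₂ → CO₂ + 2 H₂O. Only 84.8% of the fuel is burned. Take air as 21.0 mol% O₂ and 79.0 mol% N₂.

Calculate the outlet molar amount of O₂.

Stoichiometric O₂ = 2 × 522 = 1044 mol; O₂ fed = 1044 × 1.698 = 1773 mol.
N₂ fed = 1773 × 79/21 = 6669 mol.
Fuel reacted = 0.848 × 522 → ξ = 442.7 mol.
Outlet (n = n₀ + ν ξ):
  CH₄: 522 − 1(442.7) = 79.34
  O₂: 1773 − 2(442.7) = 887.4
  N₂: 6669 (inert)
  CO₂: 0 + 1(442.7) = 442.7
  H₂O: 0 + 2(442.7) = 885.3

887 mol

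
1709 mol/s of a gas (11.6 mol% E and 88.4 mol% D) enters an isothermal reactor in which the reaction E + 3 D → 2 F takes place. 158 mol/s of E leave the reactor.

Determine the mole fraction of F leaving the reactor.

0.0494

For E: n = n₀ − 1ξ → 158 = 198.2 − 1ξ, giving ξ = 40.24 mol/s.
Outlet amounts (n = n₀ + ν ξ):
  E: 198.2 − 1(40.24) = 158
  D: 1511 − 3(40.24) = 1390
  F: 0 + 2(40.24) = 80.49
Total out = 1629 mol/s; y_F = 80.49 / 1629 = 0.04942.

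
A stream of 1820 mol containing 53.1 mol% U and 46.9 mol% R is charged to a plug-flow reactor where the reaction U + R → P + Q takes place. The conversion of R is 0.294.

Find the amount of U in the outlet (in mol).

715 mol

R reacted = 0.294 × 853.6 = 251 mol; ν_R = −1, so ξ = 251/1 = 251 mol.
Outlet amounts (n = n₀ + ν ξ):
  U: 966.4 − 1(251) = 715.5
  R: 853.6 − 1(251) = 602.6
  P: 0 + 1(251) = 251
  Q: 0 + 1(251) = 251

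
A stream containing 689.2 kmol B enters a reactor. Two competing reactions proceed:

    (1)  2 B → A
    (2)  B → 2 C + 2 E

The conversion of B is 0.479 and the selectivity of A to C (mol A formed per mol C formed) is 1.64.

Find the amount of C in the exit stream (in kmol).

87.3 kmol

Conversion of B: B consumed = 0.479 × 689.2 = 330.1 kmol = 2ξ₁ + 1ξ₂.
Selectivity: 1ξ₁ / (2ξ₂) = 1.64 → ξ₁ = 3.28 ξ₂.
Substitute: (2·3.28 + 1) ξ₂ = 330.1 → ξ₂ = 43.67 kmol, ξ₁ = 143.2 kmol.
Outlet amounts (n = n₀ + Σ ν·ξ):
  B: 689.2 − 2(143.2) − 1(43.67) = 359.1
  A: 0 + 1(143.2) = 143.2
  C: 0 + 2(43.67) = 87.34
  E: 0 + 2(43.67) = 87.34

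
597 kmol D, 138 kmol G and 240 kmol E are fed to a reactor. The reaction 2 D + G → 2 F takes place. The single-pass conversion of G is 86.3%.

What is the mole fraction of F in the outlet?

G reacted = 0.863 × 138 = 119.1 kmol; ν_G = −1, so ξ = 119.1/1 = 119.1 kmol.
Outlet amounts (n = n₀ + ν ξ):
  D: 597 − 2(119.1) = 358.8
  G: 138 − 1(119.1) = 18.91
  F: 0 + 2(119.1) = 238.2
  E: 240 (inert)
Total out = 855.9 kmol; y_F = 238.2 / 855.9 = 0.2783.

0.278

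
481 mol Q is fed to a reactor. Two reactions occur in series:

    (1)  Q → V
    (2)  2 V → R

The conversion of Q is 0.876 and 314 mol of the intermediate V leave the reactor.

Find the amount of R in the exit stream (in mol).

53.7 mol

Conversion of Q: Q consumed = 1ξ₁ = 0.876 × 481 → ξ₁ = 421.4 mol.
V balance: n_V = 0 + 1ξ₁ − 2ξ₂ = 314 → ξ₂ = (1·421.4 − 314)/2 = 53.68 mol.
Outlet amounts (n = n₀ + Σ ν·ξ):
  Q: 481 − 1(421.4) = 59.64
  V: 0 + 1(421.4) − 2(53.68) = 314
  R: 0 + 1(53.68) = 53.68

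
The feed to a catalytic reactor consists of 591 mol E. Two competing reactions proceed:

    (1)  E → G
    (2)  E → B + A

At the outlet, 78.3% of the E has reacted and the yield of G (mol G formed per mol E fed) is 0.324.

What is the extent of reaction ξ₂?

Yield of G: 1ξ₁ / 591 = 0.324 → ξ₁ = 191.5 mol.
Conversion of E: 1ξ₁ + 1ξ₂ = 0.783 × 591 = 462.8 → ξ₂ = 271.3 mol.
Outlet amounts (n = n₀ + Σ ν·ξ):
  E: 591 − 1(191.5) − 1(271.3) = 128.2
  G: 0 + 1(191.5) = 191.5
  B: 0 + 1(271.3) = 271.3
  A: 0 + 1(271.3) = 271.3

ξ₂ = 271 mol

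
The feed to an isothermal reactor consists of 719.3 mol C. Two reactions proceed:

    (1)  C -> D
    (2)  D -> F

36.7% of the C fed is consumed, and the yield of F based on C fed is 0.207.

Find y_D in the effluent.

Conversion of C: C consumed = 1ξ₁ = 0.367 × 719.3 → ξ₁ = 264 mol.
Yield of F: 1ξ₂ / 719.3 = 0.207 → ξ₂ = 148.9 mol.
Outlet amounts (n = n₀ + Σ ν·ξ):
  C: 719.3 − 1(264) = 455.3
  D: 0 + 1(264) − 1(148.9) = 115.1
  F: 0 + 1(148.9) = 148.9
Total out = 719.3 mol; y_D = 115.1 / 719.3 = 0.16.

0.16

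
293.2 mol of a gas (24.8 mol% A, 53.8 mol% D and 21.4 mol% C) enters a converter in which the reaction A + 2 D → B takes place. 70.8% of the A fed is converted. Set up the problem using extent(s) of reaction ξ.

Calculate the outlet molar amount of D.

54.8 mol

A reacted = 0.708 × 72.71 = 51.48 mol; ν_A = −1, so ξ = 51.48/1 = 51.48 mol.
Outlet amounts (n = n₀ + ν ξ):
  A: 72.71 − 1(51.48) = 21.23
  D: 157.7 − 2(51.48) = 54.78
  B: 0 + 1(51.48) = 51.48
  C: 62.74 (inert)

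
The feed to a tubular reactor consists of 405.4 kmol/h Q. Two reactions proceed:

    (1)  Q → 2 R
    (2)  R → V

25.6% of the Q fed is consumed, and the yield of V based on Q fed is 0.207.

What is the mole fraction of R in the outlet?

Conversion of Q: Q consumed = 1ξ₁ = 0.256 × 405.4 → ξ₁ = 103.8 kmol/h.
Yield of V: 1ξ₂ / 405.4 = 0.207 → ξ₂ = 83.92 kmol/h.
Outlet amounts (n = n₀ + Σ ν·ξ):
  Q: 405.4 − 1(103.8) = 301.6
  R: 0 + 2(103.8) − 1(83.92) = 123.6
  V: 0 + 1(83.92) = 83.92
Total out = 509.2 kmol/h; y_R = 123.6 / 509.2 = 0.2428.

0.243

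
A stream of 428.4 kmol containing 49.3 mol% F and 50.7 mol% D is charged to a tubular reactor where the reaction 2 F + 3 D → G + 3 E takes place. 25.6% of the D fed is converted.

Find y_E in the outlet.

0.136

D reacted = 0.256 × 217.2 = 55.6 kmol; ν_D = −3, so ξ = 55.6/3 = 18.53 kmol.
Outlet amounts (n = n₀ + ν ξ):
  F: 211.2 − 2(18.53) = 174.1
  D: 217.2 − 3(18.53) = 161.6
  G: 0 + 1(18.53) = 18.53
  E: 0 + 3(18.53) = 55.6
Total out = 409.9 kmol; y_E = 55.6 / 409.9 = 0.1357.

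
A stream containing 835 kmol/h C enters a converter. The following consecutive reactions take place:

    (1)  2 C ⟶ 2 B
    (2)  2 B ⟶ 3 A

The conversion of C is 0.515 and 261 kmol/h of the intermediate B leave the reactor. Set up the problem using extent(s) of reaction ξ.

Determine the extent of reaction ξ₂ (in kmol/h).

ξ₂ = 84.5 kmol/h

Conversion of C: C consumed = 2ξ₁ = 0.515 × 835 → ξ₁ = 215 kmol/h.
B balance: n_B = 0 + 2ξ₁ − 2ξ₂ = 261 → ξ₂ = (2·215 − 261)/2 = 84.51 kmol/h.
Outlet amounts (n = n₀ + Σ ν·ξ):
  C: 835 − 2(215) = 405
  B: 0 + 2(215) − 2(84.51) = 261
  A: 0 + 3(84.51) = 253.5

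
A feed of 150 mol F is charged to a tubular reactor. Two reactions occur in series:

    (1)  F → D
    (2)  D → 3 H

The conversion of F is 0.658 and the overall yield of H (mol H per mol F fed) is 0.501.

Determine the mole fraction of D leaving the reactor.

Conversion of F: F consumed = 1ξ₁ = 0.658 × 150 → ξ₁ = 98.7 mol.
Yield of H: 3ξ₂ / 150 = 0.501 → ξ₂ = 25.05 mol.
Outlet amounts (n = n₀ + Σ ν·ξ):
  F: 150 − 1(98.7) = 51.3
  D: 0 + 1(98.7) − 1(25.05) = 73.65
  H: 0 + 3(25.05) = 75.15
Total out = 200.1 mol; y_D = 73.65 / 200.1 = 0.3681.

0.368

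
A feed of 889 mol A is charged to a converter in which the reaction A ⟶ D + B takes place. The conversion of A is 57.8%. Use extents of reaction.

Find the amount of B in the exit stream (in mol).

514 mol

A reacted = 0.578 × 889 = 513.8 mol; ν_A = −1, so ξ = 513.8/1 = 513.8 mol.
Outlet amounts (n = n₀ + ν ξ):
  A: 889 − 1(513.8) = 375.2
  D: 0 + 1(513.8) = 513.8
  B: 0 + 1(513.8) = 513.8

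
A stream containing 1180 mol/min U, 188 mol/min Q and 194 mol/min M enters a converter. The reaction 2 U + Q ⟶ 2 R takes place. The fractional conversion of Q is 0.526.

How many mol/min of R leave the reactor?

198 mol/min

Q reacted = 0.526 × 188 = 98.89 mol/min; ν_Q = −1, so ξ = 98.89/1 = 98.89 mol/min.
Outlet amounts (n = n₀ + ν ξ):
  U: 1180 − 2(98.89) = 982.2
  Q: 188 − 1(98.89) = 89.11
  R: 0 + 2(98.89) = 197.8
  M: 194 (inert)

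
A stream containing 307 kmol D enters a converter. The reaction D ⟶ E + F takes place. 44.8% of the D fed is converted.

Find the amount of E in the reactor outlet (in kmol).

D reacted = 0.448 × 307 = 137.5 kmol; ν_D = −1, so ξ = 137.5/1 = 137.5 kmol.
Outlet amounts (n = n₀ + ν ξ):
  D: 307 − 1(137.5) = 169.5
  E: 0 + 1(137.5) = 137.5
  F: 0 + 1(137.5) = 137.5

138 kmol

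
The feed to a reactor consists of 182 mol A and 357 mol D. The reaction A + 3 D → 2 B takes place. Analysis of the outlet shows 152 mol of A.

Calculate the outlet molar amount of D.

For A: n = n₀ − 1ξ → 152 = 182 − 1ξ, giving ξ = 30 mol.
Outlet amounts (n = n₀ + ν ξ):
  A: 182 − 1(30) = 152
  D: 357 − 3(30) = 267
  B: 0 + 2(30) = 60

267 mol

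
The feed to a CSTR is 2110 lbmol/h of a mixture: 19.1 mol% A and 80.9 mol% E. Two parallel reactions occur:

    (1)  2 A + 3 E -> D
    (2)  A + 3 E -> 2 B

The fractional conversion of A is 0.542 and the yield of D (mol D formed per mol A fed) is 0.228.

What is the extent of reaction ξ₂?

Yield of D: 1ξ₁ / 403 = 0.228 → ξ₁ = 91.89 lbmol/h.
Conversion of A: 2ξ₁ + 1ξ₂ = 0.542 × 403 = 218.4 → ξ₂ = 34.66 lbmol/h.
Outlet amounts (n = n₀ + Σ ν·ξ):
  A: 403 − 2(91.89) − 1(34.66) = 184.6
  E: 1707 − 3(91.89) − 3(34.66) = 1327
  D: 0 + 1(91.89) = 91.89
  B: 0 + 2(34.66) = 69.32

ξ₂ = 34.7 lbmol/h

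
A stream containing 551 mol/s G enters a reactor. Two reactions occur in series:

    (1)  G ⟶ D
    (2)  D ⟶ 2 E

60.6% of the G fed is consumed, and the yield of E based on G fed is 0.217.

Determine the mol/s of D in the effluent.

Conversion of G: G consumed = 1ξ₁ = 0.606 × 551 → ξ₁ = 333.9 mol/s.
Yield of E: 2ξ₂ / 551 = 0.217 → ξ₂ = 59.78 mol/s.
Outlet amounts (n = n₀ + Σ ν·ξ):
  G: 551 − 1(333.9) = 217.1
  D: 0 + 1(333.9) − 1(59.78) = 274.1
  E: 0 + 2(59.78) = 119.6

274 mol/s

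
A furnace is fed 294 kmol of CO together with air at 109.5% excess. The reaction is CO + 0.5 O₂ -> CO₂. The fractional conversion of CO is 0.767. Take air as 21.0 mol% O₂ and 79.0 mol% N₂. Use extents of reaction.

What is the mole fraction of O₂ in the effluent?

0.118

Stoichiometric O₂ = 0.5 × 294 = 147 kmol; O₂ fed = 147 × 2.095 = 308 kmol.
N₂ fed = 308 × 79/21 = 1159 kmol.
Fuel reacted = 0.767 × 294 → ξ = 225.5 kmol.
Outlet (n = n₀ + ν ξ):
  CO: 294 − 1(225.5) = 68.5
  O₂: 308 − 0.5(225.5) = 195.2
  N₂: 1159 (inert)
  CO₂: 0 + 1(225.5) = 225.5
Total out = 1648 kmol; y_O₂ = 195.2 / 1648 = 0.1185.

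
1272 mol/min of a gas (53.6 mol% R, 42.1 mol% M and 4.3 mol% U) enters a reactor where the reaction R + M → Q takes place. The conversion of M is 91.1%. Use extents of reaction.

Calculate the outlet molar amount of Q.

488 mol/min

M reacted = 0.911 × 535.5 = 487.9 mol/min; ν_M = −1, so ξ = 487.9/1 = 487.9 mol/min.
Outlet amounts (n = n₀ + ν ξ):
  R: 681.8 − 1(487.9) = 193.9
  M: 535.5 − 1(487.9) = 47.66
  Q: 0 + 1(487.9) = 487.9
  U: 54.7 (inert)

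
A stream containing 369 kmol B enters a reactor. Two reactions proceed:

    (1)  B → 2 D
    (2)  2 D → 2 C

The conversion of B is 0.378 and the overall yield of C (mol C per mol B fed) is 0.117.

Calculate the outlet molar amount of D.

236 kmol

Conversion of B: B consumed = 1ξ₁ = 0.378 × 369 → ξ₁ = 139.5 kmol.
Yield of C: 2ξ₂ / 369 = 0.117 → ξ₂ = 21.59 kmol.
Outlet amounts (n = n₀ + Σ ν·ξ):
  B: 369 − 1(139.5) = 229.5
  D: 0 + 2(139.5) − 2(21.59) = 235.8
  C: 0 + 2(21.59) = 43.17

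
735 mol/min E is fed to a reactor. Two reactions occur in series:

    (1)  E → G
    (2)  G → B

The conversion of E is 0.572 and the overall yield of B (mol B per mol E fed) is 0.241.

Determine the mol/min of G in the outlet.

Conversion of E: E consumed = 1ξ₁ = 0.572 × 735 → ξ₁ = 420.4 mol/min.
Yield of B: 1ξ₂ / 735 = 0.241 → ξ₂ = 177.1 mol/min.
Outlet amounts (n = n₀ + Σ ν·ξ):
  E: 735 − 1(420.4) = 314.6
  G: 0 + 1(420.4) − 1(177.1) = 243.3
  B: 0 + 1(177.1) = 177.1

243 mol/min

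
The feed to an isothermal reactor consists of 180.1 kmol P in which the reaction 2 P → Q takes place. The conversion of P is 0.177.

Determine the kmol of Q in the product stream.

P reacted = 0.177 × 180.1 = 31.88 kmol; ν_P = −2, so ξ = 31.88/2 = 15.94 kmol.
Outlet amounts (n = n₀ + ν ξ):
  P: 180.1 − 2(15.94) = 148.2
  Q: 0 + 1(15.94) = 15.94

15.9 kmol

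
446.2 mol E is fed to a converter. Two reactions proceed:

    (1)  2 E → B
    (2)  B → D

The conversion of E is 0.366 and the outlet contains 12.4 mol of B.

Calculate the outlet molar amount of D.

Conversion of E: E consumed = 2ξ₁ = 0.366 × 446.2 → ξ₁ = 81.65 mol.
B balance: n_B = 0 + 1ξ₁ − 1ξ₂ = 12.4 → ξ₂ = (1·81.65 − 12.4)/1 = 69.25 mol.
Outlet amounts (n = n₀ + Σ ν·ξ):
  E: 446.2 − 2(81.65) = 282.9
  B: 0 + 1(81.65) − 1(69.25) = 12.4
  D: 0 + 1(69.25) = 69.25

69.3 mol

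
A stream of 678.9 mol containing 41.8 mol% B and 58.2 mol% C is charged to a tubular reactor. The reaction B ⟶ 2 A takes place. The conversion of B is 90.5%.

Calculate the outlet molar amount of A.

514 mol

B reacted = 0.905 × 283.8 = 256.8 mol; ν_B = −1, so ξ = 256.8/1 = 256.8 mol.
Outlet amounts (n = n₀ + ν ξ):
  B: 283.8 − 1(256.8) = 26.96
  A: 0 + 2(256.8) = 513.6
  C: 395.1 (inert)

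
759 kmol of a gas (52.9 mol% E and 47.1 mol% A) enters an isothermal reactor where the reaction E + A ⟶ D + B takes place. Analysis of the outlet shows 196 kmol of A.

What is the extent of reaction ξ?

For A: n = n₀ − 1ξ → 196 = 357.5 − 1ξ, giving ξ = 161.5 kmol.
Outlet amounts (n = n₀ + ν ξ):
  E: 401.5 − 1(161.5) = 240
  A: 357.5 − 1(161.5) = 196
  D: 0 + 1(161.5) = 161.5
  B: 0 + 1(161.5) = 161.5

ξ = 161 kmol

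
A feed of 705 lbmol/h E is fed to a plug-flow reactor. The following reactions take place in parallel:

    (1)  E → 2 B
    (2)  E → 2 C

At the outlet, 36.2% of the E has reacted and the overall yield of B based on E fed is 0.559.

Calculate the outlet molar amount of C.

Yield of B: 2ξ₁ / 705 = 0.559 → ξ₁ = 197 lbmol/h.
Conversion of E: 1ξ₁ + 1ξ₂ = 0.362 × 705 = 255.2 → ξ₂ = 58.16 lbmol/h.
Outlet amounts (n = n₀ + Σ ν·ξ):
  E: 705 − 1(197) − 1(58.16) = 449.8
  B: 0 + 2(197) = 394.1
  C: 0 + 2(58.16) = 116.3

116 lbmol/h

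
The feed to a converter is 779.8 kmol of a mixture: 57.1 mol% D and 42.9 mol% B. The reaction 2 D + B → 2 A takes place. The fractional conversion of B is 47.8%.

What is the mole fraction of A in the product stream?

0.516

B reacted = 0.478 × 334.5 = 159.9 kmol; ν_B = −1, so ξ = 159.9/1 = 159.9 kmol.
Outlet amounts (n = n₀ + ν ξ):
  D: 445.3 − 2(159.9) = 125.5
  B: 334.5 − 1(159.9) = 174.6
  A: 0 + 2(159.9) = 319.8
Total out = 619.9 kmol; y_A = 319.8 / 619.9 = 0.5159.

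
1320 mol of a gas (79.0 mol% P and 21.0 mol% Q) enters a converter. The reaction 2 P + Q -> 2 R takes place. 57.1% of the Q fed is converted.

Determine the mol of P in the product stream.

726 mol

Q reacted = 0.571 × 277.2 = 158.3 mol; ν_Q = −1, so ξ = 158.3/1 = 158.3 mol.
Outlet amounts (n = n₀ + ν ξ):
  P: 1043 − 2(158.3) = 726.2
  Q: 277.2 − 1(158.3) = 118.9
  R: 0 + 2(158.3) = 316.6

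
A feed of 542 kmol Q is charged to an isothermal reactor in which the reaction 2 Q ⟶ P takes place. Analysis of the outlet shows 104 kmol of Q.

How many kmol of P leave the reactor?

For Q: n = n₀ − 2ξ → 104 = 542 − 2ξ, giving ξ = 219 kmol.
Outlet amounts (n = n₀ + ν ξ):
  Q: 542 − 2(219) = 104
  P: 0 + 1(219) = 219

219 kmol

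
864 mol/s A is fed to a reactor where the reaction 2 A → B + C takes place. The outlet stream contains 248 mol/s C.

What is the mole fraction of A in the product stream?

For C: n = n₀ + 1ξ → 248 = 0 + 1ξ, giving ξ = 248 mol/s.
Outlet amounts (n = n₀ + ν ξ):
  A: 864 − 2(248) = 368
  B: 0 + 1(248) = 248
  C: 0 + 1(248) = 248
Total out = 864 mol/s; y_A = 368 / 864 = 0.4259.

0.426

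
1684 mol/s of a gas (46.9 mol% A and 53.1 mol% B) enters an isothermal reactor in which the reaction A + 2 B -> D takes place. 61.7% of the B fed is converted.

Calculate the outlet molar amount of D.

B reacted = 0.617 × 894.2 = 551.7 mol/s; ν_B = −2, so ξ = 551.7/2 = 275.9 mol/s.
Outlet amounts (n = n₀ + ν ξ):
  A: 789.8 − 1(275.9) = 513.9
  B: 894.2 − 2(275.9) = 342.5
  D: 0 + 1(275.9) = 275.9

276 mol/s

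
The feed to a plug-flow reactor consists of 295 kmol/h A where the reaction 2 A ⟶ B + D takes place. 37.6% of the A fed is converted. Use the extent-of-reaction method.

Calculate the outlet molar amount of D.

A reacted = 0.376 × 295 = 110.9 kmol/h; ν_A = −2, so ξ = 110.9/2 = 55.46 kmol/h.
Outlet amounts (n = n₀ + ν ξ):
  A: 295 − 2(55.46) = 184.1
  B: 0 + 1(55.46) = 55.46
  D: 0 + 1(55.46) = 55.46

55.5 kmol/h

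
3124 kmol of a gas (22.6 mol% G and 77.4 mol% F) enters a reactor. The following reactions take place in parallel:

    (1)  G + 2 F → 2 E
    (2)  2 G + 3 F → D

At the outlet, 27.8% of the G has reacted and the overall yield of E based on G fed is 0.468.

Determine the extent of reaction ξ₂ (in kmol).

Yield of E: 2ξ₁ / 706 = 0.468 → ξ₁ = 165.2 kmol.
Conversion of G: 1ξ₁ + 2ξ₂ = 0.278 × 706 = 196.3 → ξ₂ = 15.53 kmol.
Outlet amounts (n = n₀ + Σ ν·ξ):
  G: 706 − 1(165.2) − 2(15.53) = 509.7
  F: 2418 − 2(165.2) − 3(15.53) = 2041
  E: 0 + 2(165.2) = 330.4
  D: 0 + 1(15.53) = 15.53

ξ₂ = 15.5 kmol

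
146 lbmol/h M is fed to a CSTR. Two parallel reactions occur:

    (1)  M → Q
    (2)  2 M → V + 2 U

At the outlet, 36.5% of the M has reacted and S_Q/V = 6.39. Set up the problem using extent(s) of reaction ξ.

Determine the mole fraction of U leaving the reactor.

0.0834

Conversion of M: M consumed = 0.365 × 146 = 53.29 lbmol/h = 1ξ₁ + 2ξ₂.
Selectivity: 1ξ₁ / (1ξ₂) = 6.39 → ξ₁ = 6.39 ξ₂.
Substitute: (1·6.39 + 2) ξ₂ = 53.29 → ξ₂ = 6.352 lbmol/h, ξ₁ = 40.59 lbmol/h.
Outlet amounts (n = n₀ + Σ ν·ξ):
  M: 146 − 1(40.59) − 2(6.352) = 92.71
  Q: 0 + 1(40.59) = 40.59
  V: 0 + 1(6.352) = 6.352
  U: 0 + 2(6.352) = 12.7
Total out = 152.4 lbmol/h; y_U = 12.7 / 152.4 = 0.08338.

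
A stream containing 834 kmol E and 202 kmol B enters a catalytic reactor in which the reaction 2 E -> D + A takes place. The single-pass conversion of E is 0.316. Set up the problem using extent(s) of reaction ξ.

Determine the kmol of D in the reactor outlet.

132 kmol

E reacted = 0.316 × 834 = 263.5 kmol; ν_E = −2, so ξ = 263.5/2 = 131.8 kmol.
Outlet amounts (n = n₀ + ν ξ):
  E: 834 − 2(131.8) = 570.5
  D: 0 + 1(131.8) = 131.8
  A: 0 + 1(131.8) = 131.8
  B: 202 (inert)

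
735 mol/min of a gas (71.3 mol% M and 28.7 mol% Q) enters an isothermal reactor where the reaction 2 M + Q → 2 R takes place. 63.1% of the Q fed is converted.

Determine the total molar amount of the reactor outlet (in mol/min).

Q reacted = 0.631 × 210.9 = 133.1 mol/min; ν_Q = −1, so ξ = 133.1/1 = 133.1 mol/min.
Outlet amounts (n = n₀ + ν ξ):
  M: 524.1 − 2(133.1) = 257.8
  Q: 210.9 − 1(133.1) = 77.84
  R: 0 + 2(133.1) = 266.2
Total out = 257.8 + 77.84 + 266.2 = 601.9 mol/min.

602 mol/min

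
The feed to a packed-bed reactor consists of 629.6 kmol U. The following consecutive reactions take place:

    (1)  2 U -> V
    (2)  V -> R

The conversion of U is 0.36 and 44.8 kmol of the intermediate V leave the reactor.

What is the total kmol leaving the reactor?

516 kmol

Conversion of U: U consumed = 2ξ₁ = 0.36 × 629.6 → ξ₁ = 113.3 kmol.
V balance: n_V = 0 + 1ξ₁ − 1ξ₂ = 44.8 → ξ₂ = (1·113.3 − 44.8)/1 = 68.53 kmol.
Outlet amounts (n = n₀ + Σ ν·ξ):
  U: 629.6 − 2(113.3) = 402.9
  V: 0 + 1(113.3) − 1(68.53) = 44.8
  R: 0 + 1(68.53) = 68.53
Total out = 402.9 + 44.8 + 68.53 = 516.3 kmol.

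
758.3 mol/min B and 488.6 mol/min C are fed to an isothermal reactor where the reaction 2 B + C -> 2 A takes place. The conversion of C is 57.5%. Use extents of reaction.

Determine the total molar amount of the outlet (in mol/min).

966 mol/min

C reacted = 0.575 × 488.6 = 280.9 mol/min; ν_C = −1, so ξ = 280.9/1 = 280.9 mol/min.
Outlet amounts (n = n₀ + ν ξ):
  B: 758.3 − 2(280.9) = 196.4
  C: 488.6 − 1(280.9) = 207.7
  A: 0 + 2(280.9) = 561.9
Total out = 196.4 + 207.7 + 561.9 = 966 mol/min.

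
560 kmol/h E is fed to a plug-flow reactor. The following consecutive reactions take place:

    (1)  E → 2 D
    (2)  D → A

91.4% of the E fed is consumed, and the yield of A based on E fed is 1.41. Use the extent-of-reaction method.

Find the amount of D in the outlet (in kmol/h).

234 kmol/h

Conversion of E: E consumed = 1ξ₁ = 0.914 × 560 → ξ₁ = 511.8 kmol/h.
Yield of A: 1ξ₂ / 560 = 1.41 → ξ₂ = 789.6 kmol/h.
Outlet amounts (n = n₀ + Σ ν·ξ):
  E: 560 − 1(511.8) = 48.16
  D: 0 + 2(511.8) − 1(789.6) = 234.1
  A: 0 + 1(789.6) = 789.6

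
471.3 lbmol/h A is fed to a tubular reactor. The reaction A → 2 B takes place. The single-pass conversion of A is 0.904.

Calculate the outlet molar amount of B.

A reacted = 0.904 × 471.3 = 426.1 lbmol/h; ν_A = −1, so ξ = 426.1/1 = 426.1 lbmol/h.
Outlet amounts (n = n₀ + ν ξ):
  A: 471.3 − 1(426.1) = 45.24
  B: 0 + 2(426.1) = 852.1

852 lbmol/h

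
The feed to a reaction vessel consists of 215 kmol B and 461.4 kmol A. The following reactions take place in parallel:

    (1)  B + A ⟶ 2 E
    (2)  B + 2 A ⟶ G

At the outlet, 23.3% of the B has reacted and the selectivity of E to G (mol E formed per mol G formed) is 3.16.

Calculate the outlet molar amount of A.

392 kmol

Conversion of B: B consumed = 0.233 × 215 = 50.1 kmol = 1ξ₁ + 1ξ₂.
Selectivity: 2ξ₁ / (1ξ₂) = 3.16 → ξ₁ = 1.58 ξ₂.
Substitute: (1·1.58 + 1) ξ₂ = 50.1 → ξ₂ = 19.42 kmol, ξ₁ = 30.68 kmol.
Outlet amounts (n = n₀ + Σ ν·ξ):
  B: 215 − 1(30.68) − 1(19.42) = 164.9
  A: 461.4 − 1(30.68) − 2(19.42) = 391.9
  E: 0 + 2(30.68) = 61.36
  G: 0 + 1(19.42) = 19.42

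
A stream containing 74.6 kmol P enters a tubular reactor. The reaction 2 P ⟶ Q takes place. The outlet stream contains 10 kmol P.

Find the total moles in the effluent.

42.3 kmol

For P: n = n₀ − 2ξ → 10 = 74.6 − 2ξ, giving ξ = 32.3 kmol.
Outlet amounts (n = n₀ + ν ξ):
  P: 74.6 − 2(32.3) = 10
  Q: 0 + 1(32.3) = 32.3
Total out = 10 + 32.3 = 42.3 kmol.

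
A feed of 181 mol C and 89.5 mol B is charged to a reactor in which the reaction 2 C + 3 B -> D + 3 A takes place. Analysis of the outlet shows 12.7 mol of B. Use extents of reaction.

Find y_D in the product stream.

For B: n = n₀ − 3ξ → 12.7 = 89.5 − 3ξ, giving ξ = 25.6 mol.
Outlet amounts (n = n₀ + ν ξ):
  C: 181 − 2(25.6) = 129.8
  B: 89.5 − 3(25.6) = 12.7
  D: 0 + 1(25.6) = 25.6
  A: 0 + 3(25.6) = 76.8
Total out = 244.9 mol; y_D = 25.6 / 244.9 = 0.1045.

0.105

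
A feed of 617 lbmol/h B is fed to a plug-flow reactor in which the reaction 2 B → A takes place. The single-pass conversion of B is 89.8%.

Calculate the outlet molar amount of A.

277 lbmol/h

B reacted = 0.898 × 617 = 554.1 lbmol/h; ν_B = −2, so ξ = 554.1/2 = 277 lbmol/h.
Outlet amounts (n = n₀ + ν ξ):
  B: 617 − 2(277) = 62.93
  A: 0 + 1(277) = 277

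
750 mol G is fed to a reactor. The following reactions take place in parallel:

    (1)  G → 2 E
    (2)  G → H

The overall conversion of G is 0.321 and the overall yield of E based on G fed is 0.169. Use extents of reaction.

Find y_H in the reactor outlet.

Yield of E: 2ξ₁ / 750 = 0.169 → ξ₁ = 63.38 mol.
Conversion of G: 1ξ₁ + 1ξ₂ = 0.321 × 750 = 240.8 → ξ₂ = 177.4 mol.
Outlet amounts (n = n₀ + Σ ν·ξ):
  G: 750 − 1(63.38) − 1(177.4) = 509.2
  E: 0 + 2(63.38) = 126.8
  H: 0 + 1(177.4) = 177.4
Total out = 813.4 mol; y_H = 177.4 / 813.4 = 0.2181.

0.218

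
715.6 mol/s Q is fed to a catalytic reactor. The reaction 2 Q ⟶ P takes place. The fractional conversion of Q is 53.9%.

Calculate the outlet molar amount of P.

Q reacted = 0.539 × 715.6 = 385.7 mol/s; ν_Q = −2, so ξ = 385.7/2 = 192.9 mol/s.
Outlet amounts (n = n₀ + ν ξ):
  Q: 715.6 − 2(192.9) = 329.9
  P: 0 + 1(192.9) = 192.9

193 mol/s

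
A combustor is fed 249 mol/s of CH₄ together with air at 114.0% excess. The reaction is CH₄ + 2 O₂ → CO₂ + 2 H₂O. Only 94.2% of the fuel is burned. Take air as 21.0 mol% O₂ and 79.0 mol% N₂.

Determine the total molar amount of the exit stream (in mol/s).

Stoichiometric O₂ = 2 × 249 = 498 mol/s; O₂ fed = 498 × 2.140 = 1066 mol/s.
N₂ fed = 1066 × 79/21 = 4009 mol/s.
Fuel reacted = 0.942 × 249 → ξ = 234.6 mol/s.
Outlet (n = n₀ + ν ξ):
  CH₄: 249 − 1(234.6) = 14.44
  O₂: 1066 − 2(234.6) = 596.6
  N₂: 4009 (inert)
  CO₂: 0 + 1(234.6) = 234.6
  H₂O: 0 + 2(234.6) = 469.1
Total out = 14.44 + 596.6 + 4009 + 234.6 + 469.1 = 5324 mol/s.

5320 mol/s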